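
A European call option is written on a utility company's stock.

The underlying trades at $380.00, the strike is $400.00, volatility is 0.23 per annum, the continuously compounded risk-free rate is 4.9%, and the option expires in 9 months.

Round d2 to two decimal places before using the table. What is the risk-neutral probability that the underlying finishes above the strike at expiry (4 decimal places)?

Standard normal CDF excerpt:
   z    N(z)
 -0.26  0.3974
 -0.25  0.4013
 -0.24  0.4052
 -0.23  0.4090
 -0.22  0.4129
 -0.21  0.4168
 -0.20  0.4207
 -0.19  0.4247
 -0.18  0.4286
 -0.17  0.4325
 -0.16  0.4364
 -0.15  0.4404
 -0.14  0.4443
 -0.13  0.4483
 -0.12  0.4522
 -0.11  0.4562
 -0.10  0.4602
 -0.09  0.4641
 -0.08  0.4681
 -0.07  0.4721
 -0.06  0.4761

0.4325

T = 0.75;  σ√T = 0.1992
d₁ = [ln(380/400) + (0.049 + 0.23²/2)·0.75] / 0.1992 = [-0.0513 + 0.0566] / 0.1992 = 0.0266 ≈ 0.03
d₂ = d₁ − σ√T = 0.0266 − 0.1992 = -0.1726 ≈ -0.17
Pr(exercise) under Q = N(d₂) = 0.4325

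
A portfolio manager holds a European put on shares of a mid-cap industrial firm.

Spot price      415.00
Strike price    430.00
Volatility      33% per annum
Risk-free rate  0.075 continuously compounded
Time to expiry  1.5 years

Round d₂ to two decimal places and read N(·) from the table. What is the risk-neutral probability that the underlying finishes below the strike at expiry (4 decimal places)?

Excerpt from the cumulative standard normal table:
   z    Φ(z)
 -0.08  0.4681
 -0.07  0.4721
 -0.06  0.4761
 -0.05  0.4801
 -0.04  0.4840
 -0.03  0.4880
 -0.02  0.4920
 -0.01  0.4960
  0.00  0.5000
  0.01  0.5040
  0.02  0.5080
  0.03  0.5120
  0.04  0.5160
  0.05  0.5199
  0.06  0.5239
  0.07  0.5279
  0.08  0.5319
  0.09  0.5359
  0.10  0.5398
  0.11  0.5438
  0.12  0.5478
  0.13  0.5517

σ√T = 0.33·√1.5 = 0.4042
d₁ = [ln(415/430) + (0.075 + ½·0.33²)·1.5] / (σ√T) = (-0.0355 + 0.1942) / 0.4042 = 0.3926 ≈ 0.39
d₂ = 0.3926 − 0.4042 = -0.0116 ≈ -0.01
Risk-neutral Pr[S_T < K] = N(−d₂) = N(0.01) = 0.5040

0.5040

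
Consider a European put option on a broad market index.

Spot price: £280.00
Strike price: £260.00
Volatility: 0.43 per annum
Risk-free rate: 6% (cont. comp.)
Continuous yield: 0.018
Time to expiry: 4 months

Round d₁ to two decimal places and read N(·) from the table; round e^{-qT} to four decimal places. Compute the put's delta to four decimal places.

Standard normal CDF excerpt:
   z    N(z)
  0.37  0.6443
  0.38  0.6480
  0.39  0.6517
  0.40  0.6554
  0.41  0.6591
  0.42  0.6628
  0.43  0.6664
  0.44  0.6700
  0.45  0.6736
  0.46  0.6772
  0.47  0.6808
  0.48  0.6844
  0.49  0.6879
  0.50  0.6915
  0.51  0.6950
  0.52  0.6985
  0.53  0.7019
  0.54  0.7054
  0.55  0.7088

σ√T = 0.43·√0.3333 = 0.2483
d₁ = [ln(280/260) + (0.06 − 0.018 + 0.43²/2)·0.3333] / 0.2483 = [0.0741 + 0.0448] / 0.2483 = 0.4790 which rounds to 0.48
N(d₁) = N(0.48) = 0.6844
Δ_put = e^(−qT)·(N(d₁) − 1) = 0.9940·(0.6844 − 1) = -0.3137

-0.3137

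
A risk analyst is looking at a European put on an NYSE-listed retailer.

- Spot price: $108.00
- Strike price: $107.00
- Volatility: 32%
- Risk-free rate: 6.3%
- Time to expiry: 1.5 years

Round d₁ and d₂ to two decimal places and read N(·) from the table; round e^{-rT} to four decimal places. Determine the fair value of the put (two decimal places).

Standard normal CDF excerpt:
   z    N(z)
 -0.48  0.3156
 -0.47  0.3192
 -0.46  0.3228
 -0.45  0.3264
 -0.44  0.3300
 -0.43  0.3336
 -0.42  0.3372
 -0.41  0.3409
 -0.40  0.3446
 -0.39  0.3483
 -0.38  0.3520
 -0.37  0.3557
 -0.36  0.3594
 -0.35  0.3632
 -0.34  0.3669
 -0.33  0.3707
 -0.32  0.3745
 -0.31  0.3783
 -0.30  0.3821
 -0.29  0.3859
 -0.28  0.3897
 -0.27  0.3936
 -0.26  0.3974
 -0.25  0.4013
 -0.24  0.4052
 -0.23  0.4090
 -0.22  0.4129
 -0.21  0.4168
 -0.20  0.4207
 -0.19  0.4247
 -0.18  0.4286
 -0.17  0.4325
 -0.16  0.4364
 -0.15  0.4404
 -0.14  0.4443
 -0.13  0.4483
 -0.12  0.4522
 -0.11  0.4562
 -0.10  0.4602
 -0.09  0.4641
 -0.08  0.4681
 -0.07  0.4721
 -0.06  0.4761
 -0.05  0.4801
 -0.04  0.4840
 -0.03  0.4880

$11.10

σ√T = 0.32 × 1.2247 = 0.3919
d₁ = [ln(108/107) + (0.063 + 0.32²/2)·1.5] / 0.3919 = [0.0093 + 0.1713] / 0.3919 = 0.4608 ≈ 0.46
d₂ = d₁ − σ√T = 0.4608 − 0.3919 = 0.0689 ≈ 0.07
e^(−rT) = e^(−0.063·1.5) = 0.9098
N(−d₂) = N(-0.07) = 0.4721;  N(−d₁) = N(-0.46) = 0.3228
P = 107·0.9098·0.4721 − 108·0.3228 = 45.9583 − 34.8624 = 11.0959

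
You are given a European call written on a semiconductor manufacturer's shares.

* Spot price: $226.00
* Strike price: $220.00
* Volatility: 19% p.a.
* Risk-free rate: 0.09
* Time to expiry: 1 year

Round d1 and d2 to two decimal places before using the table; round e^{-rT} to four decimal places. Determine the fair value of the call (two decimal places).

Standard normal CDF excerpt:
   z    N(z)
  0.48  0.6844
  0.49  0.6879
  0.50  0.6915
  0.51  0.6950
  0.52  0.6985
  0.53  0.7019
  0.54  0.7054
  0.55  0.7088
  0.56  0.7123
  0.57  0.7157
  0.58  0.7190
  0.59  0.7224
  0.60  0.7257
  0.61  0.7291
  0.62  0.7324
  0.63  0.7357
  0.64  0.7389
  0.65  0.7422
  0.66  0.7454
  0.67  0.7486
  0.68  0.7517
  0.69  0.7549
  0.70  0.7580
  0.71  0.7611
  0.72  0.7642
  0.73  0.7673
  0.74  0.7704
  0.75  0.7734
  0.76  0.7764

σ√T = 0.19 × 1.0000 = 0.1900
d₁ = [ln(226/220) + (0.09 + ½·0.19²)·1] / (σ√T) = (0.0269 + 0.1080) / 0.1900 = 0.7103 ≈ 0.71
d₂ = 0.7103 − 0.1900 = 0.5203 ≈ 0.52
e^(−rT) = e^(−0.09·1) = 0.9139
C = 226·N(0.71) − 220·0.9139·N(0.52) = 226·0.7611 − 220·0.9139·0.6985 = 172.0086 − 140.4390 = 31.5696

$31.57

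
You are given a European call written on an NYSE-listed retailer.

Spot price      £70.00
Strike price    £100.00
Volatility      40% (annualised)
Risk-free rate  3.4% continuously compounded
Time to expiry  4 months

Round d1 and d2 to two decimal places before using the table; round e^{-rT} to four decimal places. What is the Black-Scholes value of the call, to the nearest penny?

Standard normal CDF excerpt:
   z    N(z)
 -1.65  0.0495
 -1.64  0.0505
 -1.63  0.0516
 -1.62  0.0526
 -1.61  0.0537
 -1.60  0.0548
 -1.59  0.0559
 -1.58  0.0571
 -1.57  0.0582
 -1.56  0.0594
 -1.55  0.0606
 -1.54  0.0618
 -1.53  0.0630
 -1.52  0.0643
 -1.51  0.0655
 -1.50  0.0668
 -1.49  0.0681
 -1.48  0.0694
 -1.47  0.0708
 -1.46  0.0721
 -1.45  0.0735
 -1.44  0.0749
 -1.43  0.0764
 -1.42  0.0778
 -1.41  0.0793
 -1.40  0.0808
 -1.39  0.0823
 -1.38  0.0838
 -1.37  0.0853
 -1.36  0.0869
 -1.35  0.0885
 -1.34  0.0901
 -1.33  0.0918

£0.56

σ√T = 0.4·√0.3333 = 0.2309
d₁ = [ln(70/100) + (0.034 + 0.4²/2)·0.3333] / 0.2309 = [-0.3567 + 0.0380] / 0.2309 = -1.3799 which rounds to -1.38
d₂ = d₁ − σ√T = -1.3799 − 0.2309 = -1.6108 which rounds to -1.61
e^(−rT) = e^(−0.034·0.3333) = 0.9887
N(d₁) = N(-1.38) = 0.0838;  N(d₂) = N(-1.61) = 0.0537
C = 70·0.0838 − 100·0.9887·0.0537 = 5.8660 − 5.3093 = 0.5567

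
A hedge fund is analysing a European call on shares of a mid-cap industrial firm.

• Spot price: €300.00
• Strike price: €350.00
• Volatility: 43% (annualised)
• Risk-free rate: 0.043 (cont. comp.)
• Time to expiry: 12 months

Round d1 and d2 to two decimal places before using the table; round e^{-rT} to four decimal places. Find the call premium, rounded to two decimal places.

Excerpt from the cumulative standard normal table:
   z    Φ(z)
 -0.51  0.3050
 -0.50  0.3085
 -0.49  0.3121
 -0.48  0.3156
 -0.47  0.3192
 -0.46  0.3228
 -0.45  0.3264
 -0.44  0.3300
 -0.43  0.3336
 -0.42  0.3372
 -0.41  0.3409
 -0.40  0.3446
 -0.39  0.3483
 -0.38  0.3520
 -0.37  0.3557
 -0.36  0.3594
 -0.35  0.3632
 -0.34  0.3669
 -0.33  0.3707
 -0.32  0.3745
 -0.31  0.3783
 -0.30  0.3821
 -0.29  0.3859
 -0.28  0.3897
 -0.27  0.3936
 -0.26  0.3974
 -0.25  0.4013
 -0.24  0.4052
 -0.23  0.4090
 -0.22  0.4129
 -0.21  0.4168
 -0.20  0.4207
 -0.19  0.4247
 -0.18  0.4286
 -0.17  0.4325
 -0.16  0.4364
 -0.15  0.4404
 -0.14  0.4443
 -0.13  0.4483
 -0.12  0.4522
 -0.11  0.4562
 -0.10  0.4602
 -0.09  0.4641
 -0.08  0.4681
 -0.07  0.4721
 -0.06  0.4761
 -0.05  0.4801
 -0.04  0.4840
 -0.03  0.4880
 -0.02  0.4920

€38.18

T = 1;  σ√T = 0.4300
d₁ = [ln(300/350) + (0.043 + ½·0.43²)·1] / (σ√T) = (-0.1542 + 0.1354) / 0.4300 = -0.0435 → -0.04
d₂ = -0.0435 − 0.4300 = -0.4735 → -0.47
exp(−rT) = exp(−0.043·1) = 0.9579
N(d₁) = N(-0.04) = 0.4840;  N(d₂) = N(-0.47) = 0.3192
C = 300·0.4840 − 350·0.9579·0.3192 = 145.2000 − 107.0166 = 38.1834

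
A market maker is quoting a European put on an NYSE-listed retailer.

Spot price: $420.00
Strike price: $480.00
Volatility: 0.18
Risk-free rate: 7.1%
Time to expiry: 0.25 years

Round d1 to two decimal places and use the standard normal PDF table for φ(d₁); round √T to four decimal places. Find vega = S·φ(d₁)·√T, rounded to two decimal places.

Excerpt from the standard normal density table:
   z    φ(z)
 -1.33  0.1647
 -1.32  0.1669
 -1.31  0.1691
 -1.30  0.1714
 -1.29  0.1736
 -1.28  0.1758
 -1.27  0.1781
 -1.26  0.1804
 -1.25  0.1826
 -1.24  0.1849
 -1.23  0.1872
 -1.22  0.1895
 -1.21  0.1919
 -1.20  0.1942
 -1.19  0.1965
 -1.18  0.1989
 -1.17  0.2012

σ√T = 0.18·√0.25 = 0.0900
d₁ = [ln(420/480) + (0.071 + 0.18²/2)·0.25] / 0.0900 = [-0.1335 + 0.0218] / 0.0900 = -1.2415 → -1.24
√T = √0.25 = 0.5000
φ(d₁) = φ(-1.24) = 0.1849
vega = S·φ(d₁)·√T = 420·0.1849·0.5000 = 38.8290

38.83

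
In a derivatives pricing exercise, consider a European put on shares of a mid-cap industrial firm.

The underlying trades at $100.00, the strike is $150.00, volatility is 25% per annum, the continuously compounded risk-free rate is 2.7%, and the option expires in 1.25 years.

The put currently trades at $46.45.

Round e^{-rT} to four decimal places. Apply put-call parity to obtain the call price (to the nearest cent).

exp(−rT) = exp(−0.027·1.25) = 0.9668
Put-call parity: C − P = S − K·e^(−rT) = 100 − 150·0.9668 = 100 − 145.0200 = -45.0200
C = P + (C − P) = 46.45 + (-45.0200) = 1.4300

$1.43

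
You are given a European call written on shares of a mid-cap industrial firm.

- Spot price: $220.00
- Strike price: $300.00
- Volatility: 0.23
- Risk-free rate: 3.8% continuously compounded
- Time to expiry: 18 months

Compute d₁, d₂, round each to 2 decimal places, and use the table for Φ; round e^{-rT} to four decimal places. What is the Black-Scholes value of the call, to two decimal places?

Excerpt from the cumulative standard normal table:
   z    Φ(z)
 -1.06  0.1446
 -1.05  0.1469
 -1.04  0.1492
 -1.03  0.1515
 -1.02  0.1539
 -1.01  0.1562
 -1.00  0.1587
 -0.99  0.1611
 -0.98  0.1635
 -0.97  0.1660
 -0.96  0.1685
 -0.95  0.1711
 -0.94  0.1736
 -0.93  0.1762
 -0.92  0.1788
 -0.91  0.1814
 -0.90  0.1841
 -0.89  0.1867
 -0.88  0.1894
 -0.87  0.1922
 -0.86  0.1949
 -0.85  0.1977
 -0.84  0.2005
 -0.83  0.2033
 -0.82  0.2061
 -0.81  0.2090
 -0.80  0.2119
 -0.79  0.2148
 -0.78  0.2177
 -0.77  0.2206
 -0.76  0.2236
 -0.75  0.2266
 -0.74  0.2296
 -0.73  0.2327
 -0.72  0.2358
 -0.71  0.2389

T = 1.5;  σ√T = 0.2817
d₁ = [ln(220/300) + (0.038 + 0.23²/2)·1.5] / 0.2817 = [-0.3102 + 0.0967] / 0.2817 = -0.7579 ≈ -0.76
d₂ = d₁ − σ√T = -0.7579 − 0.2817 = -1.0395 ≈ -1.04
exp(−rT) = exp(−0.038·1.5) = 0.9446
C = 220·N(-0.76) − 300·0.9446·N(-1.04) = 220·0.2236 − 300·0.9446·0.1492 = 49.1920 − 42.2803 = 6.9117

$6.91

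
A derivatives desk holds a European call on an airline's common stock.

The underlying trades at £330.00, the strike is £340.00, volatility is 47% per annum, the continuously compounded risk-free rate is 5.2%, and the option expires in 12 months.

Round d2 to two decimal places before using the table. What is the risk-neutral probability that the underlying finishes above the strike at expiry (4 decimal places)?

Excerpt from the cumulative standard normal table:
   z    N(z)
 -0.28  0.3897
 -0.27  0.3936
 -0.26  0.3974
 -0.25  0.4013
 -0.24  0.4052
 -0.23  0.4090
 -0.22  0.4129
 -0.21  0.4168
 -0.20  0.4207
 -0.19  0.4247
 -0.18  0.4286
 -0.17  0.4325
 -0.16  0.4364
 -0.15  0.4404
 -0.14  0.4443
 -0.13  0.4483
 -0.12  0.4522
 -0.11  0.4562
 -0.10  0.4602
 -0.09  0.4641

0.4247

σ√T = 0.47 × 1.0000 = 0.4700
d₁ = [ln(330/340) + (0.052 + 0.47²/2)·1] / 0.4700 = [-0.0299 + 0.1624] / 0.4700 = 0.2821 → 0.28
d₂ = d₁ − σ√T = 0.2821 − 0.4700 = -0.1879 → -0.19
Risk-neutral Pr[S_T > K] = N(d₂) = N(-0.19) = 0.4247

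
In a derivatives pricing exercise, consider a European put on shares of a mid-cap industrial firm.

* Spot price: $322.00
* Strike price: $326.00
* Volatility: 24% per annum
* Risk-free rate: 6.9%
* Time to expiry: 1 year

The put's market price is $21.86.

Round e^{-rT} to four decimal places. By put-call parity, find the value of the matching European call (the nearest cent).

e^(−rT) = e^(−0.069·1) = 0.9333
Put-call parity: C − P = S − K·e^(−rT) = 322 − 326·0.9333 = 322 − 304.2558 = 17.7442
C = P + (C − P) = 21.86 + (17.7442) = 39.6042

$39.60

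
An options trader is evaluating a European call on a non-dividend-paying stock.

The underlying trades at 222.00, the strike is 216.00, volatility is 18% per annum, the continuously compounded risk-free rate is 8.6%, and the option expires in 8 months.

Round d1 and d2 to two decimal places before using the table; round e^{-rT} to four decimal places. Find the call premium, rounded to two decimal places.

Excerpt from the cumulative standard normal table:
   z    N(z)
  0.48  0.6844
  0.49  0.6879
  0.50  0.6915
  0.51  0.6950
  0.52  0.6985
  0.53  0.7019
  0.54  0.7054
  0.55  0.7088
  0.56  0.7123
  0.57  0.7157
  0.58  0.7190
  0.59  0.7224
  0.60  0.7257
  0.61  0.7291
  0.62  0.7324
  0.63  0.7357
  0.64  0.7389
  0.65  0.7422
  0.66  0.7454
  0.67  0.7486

23.72

σ√T = 0.18 × 0.8165 = 0.1470
d₁ = [ln(222/216) + (0.086 + ½·0.18²)·0.6667] / (σ√T) = (0.0274 + 0.0681) / 0.1470 = 0.6500 which rounds to 0.65
d₂ = 0.6500 − 0.1470 = 0.5030 which rounds to 0.50
exp(−rT) = exp(−0.086·0.6667) = 0.9443
N(d₁) = N(0.65) = 0.7422;  N(d₂) = N(0.50) = 0.6915
C = 222·0.7422 − 216·0.9443·0.6915 = 164.7684 − 141.0444 = 23.7240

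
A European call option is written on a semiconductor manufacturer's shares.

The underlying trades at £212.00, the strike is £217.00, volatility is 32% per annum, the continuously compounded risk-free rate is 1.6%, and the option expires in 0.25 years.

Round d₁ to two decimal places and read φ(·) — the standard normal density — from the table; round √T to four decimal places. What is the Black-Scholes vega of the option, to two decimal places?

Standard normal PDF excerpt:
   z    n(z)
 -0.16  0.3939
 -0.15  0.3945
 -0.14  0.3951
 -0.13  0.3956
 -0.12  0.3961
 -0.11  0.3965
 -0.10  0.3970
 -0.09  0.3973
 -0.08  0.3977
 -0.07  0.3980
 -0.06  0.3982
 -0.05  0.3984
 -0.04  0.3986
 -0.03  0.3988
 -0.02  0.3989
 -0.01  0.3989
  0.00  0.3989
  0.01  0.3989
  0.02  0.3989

42.25

T = 0.25;  σ√T = 0.1600
ln(S/K) + (r + σ²/2)T = ln(212/217) + (0.016 + 0.32²/2)·0.25 = -0.0233 + 0.0168 = -0.0065
d₁ = -0.0065 / 0.1600 = -0.0407 ≈ -0.04
√T = √0.25 = 0.5000
φ(d₁) = φ(-0.04) = 0.3986
vega = S·φ(d₁)·√T = 212·0.3986·0.5000 = 42.2516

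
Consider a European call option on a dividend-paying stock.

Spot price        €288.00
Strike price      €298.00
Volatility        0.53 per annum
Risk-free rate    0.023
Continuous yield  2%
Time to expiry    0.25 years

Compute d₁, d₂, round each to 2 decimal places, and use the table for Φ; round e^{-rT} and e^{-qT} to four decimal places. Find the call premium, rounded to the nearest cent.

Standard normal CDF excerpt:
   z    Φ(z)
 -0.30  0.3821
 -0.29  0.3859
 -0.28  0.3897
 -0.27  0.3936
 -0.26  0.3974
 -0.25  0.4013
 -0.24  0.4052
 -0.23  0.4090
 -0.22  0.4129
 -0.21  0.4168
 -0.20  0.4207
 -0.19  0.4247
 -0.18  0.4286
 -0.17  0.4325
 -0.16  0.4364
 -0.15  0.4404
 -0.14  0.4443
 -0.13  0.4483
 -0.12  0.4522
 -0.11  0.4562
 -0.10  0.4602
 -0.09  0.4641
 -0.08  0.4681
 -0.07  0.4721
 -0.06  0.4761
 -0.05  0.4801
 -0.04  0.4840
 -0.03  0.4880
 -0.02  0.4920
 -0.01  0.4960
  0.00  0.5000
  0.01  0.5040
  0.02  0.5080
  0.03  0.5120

€26.68

σ√T = 0.53·√0.25 = 0.2650
d₁ = [ln(288/298) + (0.023 − 0.02 + 0.53²/2)·0.25] / 0.2650 = [-0.0341 + 0.0359] / 0.2650 = 0.0065 ≈ 0.01
d₂ = d₁ − σ√T = 0.0065 − 0.2650 = -0.2585 ≈ -0.26
exp(−qT) = exp(−0.02·0.25) = 0.9950;  exp(−rT) = exp(−0.023·0.25) = 0.9943
N(d₁) = N(0.01) = 0.5040;  N(d₂) = N(-0.26) = 0.3974
C = 288·0.9950·0.5040 − 298·0.9943·0.3974 = 144.4262 − 117.7502 = 26.6761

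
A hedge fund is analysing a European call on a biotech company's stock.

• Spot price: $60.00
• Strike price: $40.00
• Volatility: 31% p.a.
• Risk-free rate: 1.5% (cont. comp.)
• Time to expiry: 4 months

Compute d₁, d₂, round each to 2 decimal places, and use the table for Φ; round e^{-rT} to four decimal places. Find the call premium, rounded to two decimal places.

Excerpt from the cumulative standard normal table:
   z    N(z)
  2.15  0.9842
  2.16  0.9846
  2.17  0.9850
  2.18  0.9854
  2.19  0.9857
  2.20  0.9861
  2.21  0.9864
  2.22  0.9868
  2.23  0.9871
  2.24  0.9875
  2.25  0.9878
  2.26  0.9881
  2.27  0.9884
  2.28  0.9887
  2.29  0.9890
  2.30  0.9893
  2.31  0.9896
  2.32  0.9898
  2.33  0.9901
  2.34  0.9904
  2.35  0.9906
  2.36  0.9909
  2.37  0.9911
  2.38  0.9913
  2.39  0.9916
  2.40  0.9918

$20.23

T = 0.3333;  σ√T = 0.1790
d₁ = [ln(60/40) + (0.015 + 0.31²/2)·0.3333] / 0.1790 = [0.4055 + 0.0210] / 0.1790 = 2.3829 ≈ 2.38
d₂ = d₁ − σ√T = 2.3829 − 0.1790 = 2.2039 ≈ 2.20
e^(−rT) = e^(−0.015·0.3333) = 0.9950
N(d₁) = N(2.38) = 0.9913;  N(d₂) = N(2.20) = 0.9861
C = 60·0.9913 − 40·0.9950·0.9861 = 59.4780 − 39.2468 = 20.2312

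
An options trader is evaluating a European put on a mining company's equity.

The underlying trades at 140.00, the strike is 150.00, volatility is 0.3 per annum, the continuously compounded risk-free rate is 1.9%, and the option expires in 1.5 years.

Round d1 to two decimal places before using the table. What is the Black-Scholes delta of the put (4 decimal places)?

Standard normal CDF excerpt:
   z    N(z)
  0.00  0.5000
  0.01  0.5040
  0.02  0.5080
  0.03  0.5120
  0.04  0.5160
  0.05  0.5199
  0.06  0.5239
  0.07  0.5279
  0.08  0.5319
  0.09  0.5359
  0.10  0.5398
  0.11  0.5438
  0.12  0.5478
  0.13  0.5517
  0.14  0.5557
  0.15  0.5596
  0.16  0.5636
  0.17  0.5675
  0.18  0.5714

T = 1.5;  σ√T = 0.3674
d₁ = [ln(140/150) + (0.019 + 0.3²/2)·1.5] / 0.3674 = [-0.0690 + 0.0960] / 0.3674 = 0.0735 → 0.07
N(d₁) = N(0.07) = 0.5279
Δ_put = N(d₁) − 1 = 0.5279 − 1 = -0.4721

-0.4721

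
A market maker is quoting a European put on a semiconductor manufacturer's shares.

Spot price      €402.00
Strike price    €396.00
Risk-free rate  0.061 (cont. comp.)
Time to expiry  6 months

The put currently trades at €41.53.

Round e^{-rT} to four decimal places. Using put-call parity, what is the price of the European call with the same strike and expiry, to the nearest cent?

e^(−rT) = e^(−0.061·0.5) = 0.9700
Put-call parity: C − P = S − K·e^(−rT) = 402 − 396·0.9700 = 402 − 384.1200 = 17.8800
C = P + (C − P) = 41.53 + (17.8800) = 59.4100

€59.41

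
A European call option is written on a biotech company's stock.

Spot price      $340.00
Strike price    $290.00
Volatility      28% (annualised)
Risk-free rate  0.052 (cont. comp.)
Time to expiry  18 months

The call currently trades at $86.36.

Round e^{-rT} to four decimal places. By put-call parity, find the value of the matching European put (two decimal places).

$14.61

exp(−rT) = exp(−0.052·1.5) = 0.9250
Put-call parity: C − P = S − K·e^(−rT) = 340 − 290·0.9250 = 340 − 268.2500 = 71.7500
P = C − (C − P) = 86.36 − (71.7500) = 14.6100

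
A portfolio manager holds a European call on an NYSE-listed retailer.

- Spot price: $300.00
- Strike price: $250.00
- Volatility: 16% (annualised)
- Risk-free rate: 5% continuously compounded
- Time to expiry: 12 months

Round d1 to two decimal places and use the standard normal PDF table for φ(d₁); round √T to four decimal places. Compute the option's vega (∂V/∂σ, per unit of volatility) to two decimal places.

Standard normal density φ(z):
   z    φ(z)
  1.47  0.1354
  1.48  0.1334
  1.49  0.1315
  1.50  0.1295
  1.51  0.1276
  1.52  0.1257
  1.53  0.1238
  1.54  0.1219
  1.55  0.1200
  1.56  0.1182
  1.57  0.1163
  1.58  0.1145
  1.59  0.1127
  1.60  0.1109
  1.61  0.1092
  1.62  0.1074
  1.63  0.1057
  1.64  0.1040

37.14

T = 1;  σ√T = 0.1600
d₁ = [ln(300/250) + (0.05 + 0.16²/2)·1] / 0.1600 = [0.1823 + 0.0628] / 0.1600 = 1.5320 which rounds to 1.53
√T = √1 = 1.0000
φ(d₁) = φ(1.53) = 0.1238
vega = S·φ(d₁)·√T = 300·0.1238·1.0000 = 37.1400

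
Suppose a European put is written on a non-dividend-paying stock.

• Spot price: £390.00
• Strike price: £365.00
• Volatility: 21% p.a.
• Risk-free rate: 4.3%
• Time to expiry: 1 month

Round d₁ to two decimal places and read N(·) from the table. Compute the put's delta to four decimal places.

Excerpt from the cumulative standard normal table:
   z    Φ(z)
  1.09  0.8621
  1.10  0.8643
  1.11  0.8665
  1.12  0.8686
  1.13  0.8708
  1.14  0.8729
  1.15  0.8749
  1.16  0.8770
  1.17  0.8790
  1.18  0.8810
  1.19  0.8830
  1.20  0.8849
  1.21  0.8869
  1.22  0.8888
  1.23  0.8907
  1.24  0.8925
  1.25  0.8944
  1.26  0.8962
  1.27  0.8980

-0.1190

σ√T = 0.21·√0.08333 = 0.0606
ln(S/K) + (r + σ²/2)T = ln(390/365) + (0.043 + 0.21²/2)·0.08333 = 0.0662 + 0.0054 = 0.0717
d₁ = 0.0717 / 0.0606 = 1.1823 ⇒ 1.18
N(d₁) = N(1.18) = 0.8810
Δ_put = N(d₁) − 1 = 0.8810 − 1 = -0.1190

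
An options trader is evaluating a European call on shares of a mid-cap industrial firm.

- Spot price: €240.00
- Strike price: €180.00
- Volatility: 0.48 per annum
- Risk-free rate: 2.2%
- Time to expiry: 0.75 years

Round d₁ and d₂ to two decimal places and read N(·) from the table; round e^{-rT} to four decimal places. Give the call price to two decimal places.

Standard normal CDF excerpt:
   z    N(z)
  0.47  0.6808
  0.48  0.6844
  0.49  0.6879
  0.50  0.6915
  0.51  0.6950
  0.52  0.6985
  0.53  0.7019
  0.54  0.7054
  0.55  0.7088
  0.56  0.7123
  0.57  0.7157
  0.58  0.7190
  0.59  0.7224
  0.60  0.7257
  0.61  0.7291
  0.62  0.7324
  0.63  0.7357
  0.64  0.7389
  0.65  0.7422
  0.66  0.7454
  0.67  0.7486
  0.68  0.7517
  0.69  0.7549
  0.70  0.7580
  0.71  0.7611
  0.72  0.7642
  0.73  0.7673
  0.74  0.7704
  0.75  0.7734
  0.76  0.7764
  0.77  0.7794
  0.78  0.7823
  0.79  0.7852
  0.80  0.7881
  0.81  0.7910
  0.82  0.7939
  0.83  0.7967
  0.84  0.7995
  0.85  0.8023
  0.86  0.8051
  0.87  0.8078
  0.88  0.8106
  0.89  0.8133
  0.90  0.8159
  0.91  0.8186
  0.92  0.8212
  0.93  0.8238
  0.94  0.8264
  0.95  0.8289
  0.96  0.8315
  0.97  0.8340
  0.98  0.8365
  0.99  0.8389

€74.67

σ√T = 0.48 × 0.8660 = 0.4157
d₁ = [ln(240/180) + (0.022 + 0.48²/2)·0.75] / 0.4157 = [0.2877 + 0.1029] / 0.4157 = 0.9396 ⇒ 0.94
d₂ = d₁ − σ√T = 0.9396 − 0.4157 = 0.5239 ⇒ 0.52
exp(−rT) = exp(−0.022·0.75) = 0.9836
N(d₁) = N(0.94) = 0.8264;  N(d₂) = N(0.52) = 0.6985
C = 240·0.8264 − 180·0.9836·0.6985 = 198.3360 − 123.6680 = 74.6680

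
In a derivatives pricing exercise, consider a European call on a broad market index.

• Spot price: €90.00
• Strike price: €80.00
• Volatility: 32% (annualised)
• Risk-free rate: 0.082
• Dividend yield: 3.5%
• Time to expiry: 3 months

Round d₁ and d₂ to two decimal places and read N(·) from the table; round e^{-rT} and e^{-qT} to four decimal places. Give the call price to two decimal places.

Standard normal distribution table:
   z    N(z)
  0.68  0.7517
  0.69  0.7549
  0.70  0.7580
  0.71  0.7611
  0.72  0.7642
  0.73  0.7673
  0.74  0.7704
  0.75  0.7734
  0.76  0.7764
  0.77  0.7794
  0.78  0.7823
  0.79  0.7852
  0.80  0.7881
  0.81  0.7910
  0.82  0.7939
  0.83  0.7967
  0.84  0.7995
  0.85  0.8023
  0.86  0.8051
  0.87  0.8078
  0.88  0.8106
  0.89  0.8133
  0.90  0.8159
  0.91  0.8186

€12.42

σ√T = 0.32·√0.25 = 0.1600
ln(S/K) + (r − q + σ²/2)T = ln(90/80) + (0.082 − 0.035 + 0.32²/2)·0.25 = 0.1178 + 0.0246 = 0.1423
d₁ = 0.1423 / 0.1600 = 0.8896 ⇒ 0.89
d₂ = d₁ − σ√T = 0.8896 − 0.1600 = 0.7296 ⇒ 0.73
exp(−qT) = exp(−0.035·0.25) = 0.9913;  exp(−rT) = exp(−0.082·0.25) = 0.9797
N(d₁) = N(0.89) = 0.8133;  N(d₂) = N(0.73) = 0.7673
C = 90·0.9913·0.8133 − 80·0.9797·0.7673 = 72.5602 − 60.1379 = 12.4223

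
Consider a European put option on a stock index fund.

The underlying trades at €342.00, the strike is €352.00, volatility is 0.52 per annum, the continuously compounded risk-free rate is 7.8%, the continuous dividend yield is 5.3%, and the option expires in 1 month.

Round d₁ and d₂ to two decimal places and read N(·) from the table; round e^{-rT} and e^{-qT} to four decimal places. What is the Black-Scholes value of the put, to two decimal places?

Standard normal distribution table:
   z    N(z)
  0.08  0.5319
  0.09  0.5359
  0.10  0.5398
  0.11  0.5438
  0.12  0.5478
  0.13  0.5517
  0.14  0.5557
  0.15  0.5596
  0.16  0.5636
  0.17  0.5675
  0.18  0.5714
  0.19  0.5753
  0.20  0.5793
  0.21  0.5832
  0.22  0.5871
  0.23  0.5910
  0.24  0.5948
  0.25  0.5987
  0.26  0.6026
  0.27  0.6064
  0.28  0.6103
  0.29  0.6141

€25.57

σ√T = 0.52 × 0.2887 = 0.1501
d₁ = [ln(342/352) + (0.078 − 0.053 + ½·0.52²)·0.08333] / (σ√T) = (-0.0288 + 0.0134) / 0.1501 = -0.1031 ⇒ -0.10
d₂ = -0.1031 − 0.1501 = -0.2532 ⇒ -0.25
e^(−qT) = e^(−0.053·0.08333) = 0.9956;  e^(−rT) = e^(−0.078·0.08333) = 0.9935
N(−d₂) = N(0.25) = 0.5987;  N(−d₁) = N(0.10) = 0.5398
P = 352·0.9935·0.5987 − 342·0.9956·0.5398 = 209.3726 − 183.7993 = 25.5733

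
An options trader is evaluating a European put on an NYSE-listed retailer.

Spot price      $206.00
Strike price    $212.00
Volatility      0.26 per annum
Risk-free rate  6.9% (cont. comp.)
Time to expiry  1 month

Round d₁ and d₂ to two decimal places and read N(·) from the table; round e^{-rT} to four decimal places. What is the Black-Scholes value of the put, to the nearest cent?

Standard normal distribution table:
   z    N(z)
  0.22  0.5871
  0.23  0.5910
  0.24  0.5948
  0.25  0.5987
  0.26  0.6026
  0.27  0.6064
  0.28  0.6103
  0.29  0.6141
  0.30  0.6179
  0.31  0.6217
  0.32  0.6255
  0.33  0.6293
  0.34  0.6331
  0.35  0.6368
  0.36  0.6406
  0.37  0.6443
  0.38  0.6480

$8.53

σ√T = 0.26·√0.08333 = 0.0751
d₁ = [ln(206/212) + (0.069 + 0.26²/2)·0.08333] / 0.0751 = [-0.0287 + 0.0086] / 0.0751 = -0.2684 ⇒ -0.27
d₂ = d₁ − σ√T = -0.2684 − 0.0751 = -0.3434 ⇒ -0.34
exp(−rT) = exp(−0.069·0.08333) = 0.9943
N(−d₂) = N(0.34) = 0.6331;  N(−d₁) = N(0.27) = 0.6064
P = 212·0.9943·0.6331 − 206·0.6064 = 133.4522 − 124.9184 = 8.5338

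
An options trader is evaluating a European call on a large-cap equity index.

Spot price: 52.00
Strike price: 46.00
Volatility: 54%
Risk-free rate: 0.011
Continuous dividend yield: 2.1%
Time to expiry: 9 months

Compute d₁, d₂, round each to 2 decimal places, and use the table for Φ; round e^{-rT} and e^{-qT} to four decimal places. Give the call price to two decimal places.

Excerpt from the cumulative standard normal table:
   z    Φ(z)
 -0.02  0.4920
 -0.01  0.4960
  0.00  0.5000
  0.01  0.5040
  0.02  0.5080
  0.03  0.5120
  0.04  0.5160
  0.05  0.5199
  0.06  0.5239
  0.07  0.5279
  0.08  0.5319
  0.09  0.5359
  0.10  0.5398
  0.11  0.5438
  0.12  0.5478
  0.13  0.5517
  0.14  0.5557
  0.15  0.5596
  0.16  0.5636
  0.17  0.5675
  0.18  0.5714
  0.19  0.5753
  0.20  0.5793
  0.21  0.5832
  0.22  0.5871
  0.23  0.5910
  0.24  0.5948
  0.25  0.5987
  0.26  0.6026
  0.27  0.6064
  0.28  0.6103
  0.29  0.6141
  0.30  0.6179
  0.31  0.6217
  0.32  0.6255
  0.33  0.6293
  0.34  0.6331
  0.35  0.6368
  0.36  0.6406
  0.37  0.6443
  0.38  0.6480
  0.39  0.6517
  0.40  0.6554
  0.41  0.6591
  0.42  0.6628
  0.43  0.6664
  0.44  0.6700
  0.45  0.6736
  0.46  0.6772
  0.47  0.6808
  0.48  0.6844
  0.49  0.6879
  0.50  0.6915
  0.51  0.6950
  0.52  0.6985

σ√T = 0.54 × 0.8660 = 0.4677
d₁ = [ln(52/46) + (0.011 − 0.021 + 0.54²/2)·0.75] / 0.4677 = [0.1226 + 0.1018] / 0.4677 = 0.4800 ≈ 0.48
d₂ = d₁ − σ√T = 0.4800 − 0.4677 = 0.0123 ≈ 0.01
e^(−qT) = e^(−0.021·0.75) = 0.9844;  e^(−rT) = e^(−0.011·0.75) = 0.9918
C = 52·0.9844·N(0.48) − 46·0.9918·N(0.01) = 52·0.9844·0.6844 − 46·0.9918·0.5040 = 35.0336 − 22.9939 = 12.0397

12.04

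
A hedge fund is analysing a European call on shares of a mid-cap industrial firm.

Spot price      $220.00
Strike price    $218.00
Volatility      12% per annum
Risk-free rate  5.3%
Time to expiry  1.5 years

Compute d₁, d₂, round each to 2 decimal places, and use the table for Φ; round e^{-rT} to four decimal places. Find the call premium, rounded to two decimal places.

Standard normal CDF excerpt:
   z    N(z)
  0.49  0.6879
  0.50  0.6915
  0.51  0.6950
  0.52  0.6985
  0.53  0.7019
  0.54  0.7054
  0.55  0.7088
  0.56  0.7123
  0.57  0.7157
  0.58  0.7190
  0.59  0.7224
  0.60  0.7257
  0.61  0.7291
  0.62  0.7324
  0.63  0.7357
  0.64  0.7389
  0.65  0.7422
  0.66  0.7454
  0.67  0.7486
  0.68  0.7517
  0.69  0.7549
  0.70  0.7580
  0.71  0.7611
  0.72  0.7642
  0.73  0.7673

σ√T = 0.12 × 1.2247 = 0.1470
d₁ = [ln(220/218) + (0.053 + 0.12²/2)·1.5] / 0.1470 = [0.0091 + 0.0903] / 0.1470 = 0.6766 ≈ 0.68
d₂ = d₁ − σ√T = 0.6766 − 0.1470 = 0.5296 ≈ 0.53
e^(−rT) = e^(−0.053·1.5) = 0.9236
N(d₁) = N(0.68) = 0.7517;  N(d₂) = N(0.53) = 0.7019
C = 220·0.7517 − 218·0.9236·0.7019 = 165.3740 − 141.3239 = 24.0501

$24.05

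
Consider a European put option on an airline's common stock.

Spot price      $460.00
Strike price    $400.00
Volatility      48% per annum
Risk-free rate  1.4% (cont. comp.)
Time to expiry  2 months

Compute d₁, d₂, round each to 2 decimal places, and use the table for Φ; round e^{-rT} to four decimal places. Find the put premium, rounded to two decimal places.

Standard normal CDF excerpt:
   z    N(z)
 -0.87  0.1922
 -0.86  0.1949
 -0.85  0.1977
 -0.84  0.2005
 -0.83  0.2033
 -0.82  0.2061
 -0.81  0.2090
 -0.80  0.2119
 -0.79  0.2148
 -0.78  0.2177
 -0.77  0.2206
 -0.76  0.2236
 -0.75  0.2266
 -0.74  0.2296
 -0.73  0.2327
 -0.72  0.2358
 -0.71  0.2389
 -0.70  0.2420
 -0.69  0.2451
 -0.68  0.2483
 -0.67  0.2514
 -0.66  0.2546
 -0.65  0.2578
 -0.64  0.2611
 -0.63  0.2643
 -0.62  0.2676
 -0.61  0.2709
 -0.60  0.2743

σ√T = 0.48·√0.1667 = 0.1960
d₁ = [ln(460/400) + (0.014 + 0.48²/2)·0.1667] / 0.1960 = [0.1398 + 0.0215] / 0.1960 = 0.8231 ⇒ 0.82
d₂ = d₁ − σ√T = 0.8231 − 0.1960 = 0.6271 ⇒ 0.63
exp(−rT) = exp(−0.014·0.1667) = 0.9977
N(−d₂) = N(-0.63) = 0.2643;  N(−d₁) = N(-0.82) = 0.2061
P = 400·0.9977·0.2643 − 460·0.2061 = 105.4768 − 94.8060 = 10.6708

$10.67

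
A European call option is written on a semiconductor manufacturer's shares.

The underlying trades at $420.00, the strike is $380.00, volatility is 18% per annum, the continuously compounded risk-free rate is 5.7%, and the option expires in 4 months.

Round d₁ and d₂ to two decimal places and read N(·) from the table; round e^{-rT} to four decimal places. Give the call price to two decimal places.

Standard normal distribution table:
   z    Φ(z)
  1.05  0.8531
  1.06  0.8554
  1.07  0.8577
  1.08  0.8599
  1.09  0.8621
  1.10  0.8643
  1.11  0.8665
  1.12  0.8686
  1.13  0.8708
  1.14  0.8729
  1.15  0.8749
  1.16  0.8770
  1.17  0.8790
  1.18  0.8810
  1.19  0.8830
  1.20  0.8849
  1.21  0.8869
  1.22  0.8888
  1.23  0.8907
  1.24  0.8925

σ√T = 0.18 × 0.5774 = 0.1039
d₁ = [ln(420/380) + (0.057 + ½·0.18²)·0.3333] / (σ√T) = (0.1001 + 0.0244) / 0.1039 = 1.1978 which rounds to 1.20
d₂ = 1.1978 − 0.1039 = 1.0939 which rounds to 1.09
exp(−rT) = exp(−0.057·0.3333) = 0.9812
C = 420·N(1.20) − 380·0.9812·N(1.09) = 420·0.8849 − 380·0.9812·0.8621 = 371.6580 − 321.4392 = 50.2188

$50.22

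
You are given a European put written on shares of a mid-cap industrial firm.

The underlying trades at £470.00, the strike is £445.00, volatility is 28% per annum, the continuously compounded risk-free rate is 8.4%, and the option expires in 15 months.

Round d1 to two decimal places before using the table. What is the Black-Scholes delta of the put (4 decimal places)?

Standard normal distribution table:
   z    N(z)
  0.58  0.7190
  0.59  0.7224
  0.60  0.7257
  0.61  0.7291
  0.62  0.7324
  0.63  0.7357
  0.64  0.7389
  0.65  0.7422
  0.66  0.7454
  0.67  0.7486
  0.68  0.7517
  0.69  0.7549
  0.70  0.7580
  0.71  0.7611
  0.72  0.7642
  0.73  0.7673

-0.2514

σ√T = 0.28·√1.25 = 0.3130
d₁ = [ln(470/445) + (0.084 + 0.28²/2)·1.25] / 0.3130 = [0.0547 + 0.1540] / 0.3130 = 0.6665 ⇒ 0.67
N(d₁) = N(0.67) = 0.7486
Δ_put = N(d₁) − 1 = 0.7486 − 1 = -0.2514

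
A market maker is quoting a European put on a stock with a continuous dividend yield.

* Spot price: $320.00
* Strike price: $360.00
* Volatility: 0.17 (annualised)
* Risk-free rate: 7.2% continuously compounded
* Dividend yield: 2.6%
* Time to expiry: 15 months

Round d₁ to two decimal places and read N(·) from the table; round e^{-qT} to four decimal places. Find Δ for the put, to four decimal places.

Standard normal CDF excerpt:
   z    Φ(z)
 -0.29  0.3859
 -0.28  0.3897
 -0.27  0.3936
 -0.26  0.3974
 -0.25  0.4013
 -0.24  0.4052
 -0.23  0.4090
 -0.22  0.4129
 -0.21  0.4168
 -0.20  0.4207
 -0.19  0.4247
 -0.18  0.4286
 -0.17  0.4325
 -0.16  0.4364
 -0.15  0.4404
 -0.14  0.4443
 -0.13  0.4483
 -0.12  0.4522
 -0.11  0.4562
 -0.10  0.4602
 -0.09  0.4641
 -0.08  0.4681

T = 1.25;  σ√T = 0.1901
d₁ = [ln(320/360) + (0.072 − 0.026 + 0.17²/2)·1.25] / 0.1901 = [-0.1178 + 0.0756] / 0.1901 = -0.2221 ⇒ -0.22
N(d₁) = N(-0.22) = 0.4129
Δ_put = e^(−qT)·(N(d₁) − 1) = 0.9680·(0.4129 − 1) = -0.5683

-0.5683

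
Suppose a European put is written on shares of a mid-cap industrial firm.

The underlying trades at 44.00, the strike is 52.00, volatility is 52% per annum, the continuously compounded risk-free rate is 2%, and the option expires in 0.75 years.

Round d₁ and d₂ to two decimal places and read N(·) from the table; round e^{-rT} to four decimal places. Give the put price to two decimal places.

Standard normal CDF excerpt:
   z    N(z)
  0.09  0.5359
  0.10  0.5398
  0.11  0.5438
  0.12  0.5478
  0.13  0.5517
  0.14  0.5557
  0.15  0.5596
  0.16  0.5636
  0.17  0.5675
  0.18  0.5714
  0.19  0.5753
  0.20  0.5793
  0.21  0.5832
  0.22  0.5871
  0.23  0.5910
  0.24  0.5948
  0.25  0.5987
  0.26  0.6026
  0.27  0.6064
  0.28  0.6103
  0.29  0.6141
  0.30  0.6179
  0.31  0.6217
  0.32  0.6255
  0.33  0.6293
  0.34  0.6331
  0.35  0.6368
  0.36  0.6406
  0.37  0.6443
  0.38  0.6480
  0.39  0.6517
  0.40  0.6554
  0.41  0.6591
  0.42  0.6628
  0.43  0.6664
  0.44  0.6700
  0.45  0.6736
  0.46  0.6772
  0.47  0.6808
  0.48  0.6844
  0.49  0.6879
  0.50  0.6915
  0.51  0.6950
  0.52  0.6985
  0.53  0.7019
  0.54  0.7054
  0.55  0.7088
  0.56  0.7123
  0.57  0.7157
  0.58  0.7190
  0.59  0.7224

T = 0.75;  σ√T = 0.4503
d₁ = [ln(44/52) + (0.02 + 0.52²/2)·0.75] / 0.4503 = [-0.1671 + 0.1164] / 0.4503 = -0.1125 which rounds to -0.11
d₂ = d₁ − σ√T = -0.1125 − 0.4503 = -0.5628 which rounds to -0.56
e^(−rT) = e^(−0.02·0.75) = 0.9851
N(−d₂) = N(0.56) = 0.7123;  N(−d₁) = N(0.11) = 0.5438
P = 52·0.9851·0.7123 − 44·0.5438 = 36.4877 − 23.9272 = 12.5605

12.56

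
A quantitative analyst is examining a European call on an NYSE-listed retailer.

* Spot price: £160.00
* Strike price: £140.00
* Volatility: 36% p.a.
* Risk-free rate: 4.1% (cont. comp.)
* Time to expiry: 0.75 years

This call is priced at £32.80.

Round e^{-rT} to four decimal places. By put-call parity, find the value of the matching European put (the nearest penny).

£8.56

e^(−rT) = e^(−0.041·0.75) = 0.9697
Put-call parity: C − P = S − K·e^(−rT) = 160 − 140·0.9697 = 160 − 135.7580 = 24.2420
P = C − (C − P) = 32.80 − (24.2420) = 8.5580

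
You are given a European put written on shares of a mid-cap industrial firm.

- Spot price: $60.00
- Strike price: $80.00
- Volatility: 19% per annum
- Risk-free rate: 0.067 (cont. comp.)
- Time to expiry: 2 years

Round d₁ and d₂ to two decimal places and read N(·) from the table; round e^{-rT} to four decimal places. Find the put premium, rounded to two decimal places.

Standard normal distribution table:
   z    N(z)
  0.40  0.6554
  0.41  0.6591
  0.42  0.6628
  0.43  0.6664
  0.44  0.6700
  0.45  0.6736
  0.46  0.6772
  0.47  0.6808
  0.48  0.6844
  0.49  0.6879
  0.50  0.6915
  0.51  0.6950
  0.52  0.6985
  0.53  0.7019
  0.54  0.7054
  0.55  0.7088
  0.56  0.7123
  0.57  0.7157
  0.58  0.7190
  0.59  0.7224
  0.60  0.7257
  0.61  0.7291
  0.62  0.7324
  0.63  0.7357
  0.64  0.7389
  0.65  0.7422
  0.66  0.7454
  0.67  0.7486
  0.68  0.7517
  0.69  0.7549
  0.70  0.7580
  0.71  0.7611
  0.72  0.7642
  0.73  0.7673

$13.05

σ√T = 0.19 × 1.4142 = 0.2687
d₁ = [ln(60/80) + (0.067 + 0.19²/2)·2] / 0.2687 = [-0.2877 + 0.1701] / 0.2687 = -0.4376 ≈ -0.44
d₂ = d₁ − σ√T = -0.4376 − 0.2687 = -0.7063 ≈ -0.71
e^(−rT) = e^(−0.067·2) = 0.8746
N(−d₂) = N(0.71) = 0.7611;  N(−d₁) = N(0.44) = 0.6700
P = 80·0.8746·0.7611 − 60·0.6700 = 53.2526 − 40.2000 = 13.0526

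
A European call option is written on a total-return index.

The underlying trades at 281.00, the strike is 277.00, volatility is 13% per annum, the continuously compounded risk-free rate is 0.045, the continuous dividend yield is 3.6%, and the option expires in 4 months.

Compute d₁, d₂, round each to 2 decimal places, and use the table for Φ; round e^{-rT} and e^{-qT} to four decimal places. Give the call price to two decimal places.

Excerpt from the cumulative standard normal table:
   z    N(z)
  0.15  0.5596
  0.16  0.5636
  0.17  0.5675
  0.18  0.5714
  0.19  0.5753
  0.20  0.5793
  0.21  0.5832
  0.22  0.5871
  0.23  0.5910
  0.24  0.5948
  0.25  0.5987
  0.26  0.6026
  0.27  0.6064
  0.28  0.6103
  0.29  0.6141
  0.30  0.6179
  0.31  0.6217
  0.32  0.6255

T = 0.3333;  σ√T = 0.0751
d₁ = [ln(281/277) + (0.045 − 0.036 + 0.13²/2)·0.3333] / 0.0751 = [0.0143 + 0.0058] / 0.0751 = 0.2685 ⇒ 0.27
d₂ = d₁ − σ√T = 0.2685 − 0.0751 = 0.1935 ⇒ 0.19
e^(−qT) = e^(−0.036·0.3333) = 0.9881;  e^(−rT) = e^(−0.045·0.3333) = 0.9851
N(d₁) = N(0.27) = 0.6064;  N(d₂) = N(0.19) = 0.5753
C = 281·0.9881·0.6064 − 277·0.9851·0.5753 = 168.3707 − 156.9837 = 11.3870

11.39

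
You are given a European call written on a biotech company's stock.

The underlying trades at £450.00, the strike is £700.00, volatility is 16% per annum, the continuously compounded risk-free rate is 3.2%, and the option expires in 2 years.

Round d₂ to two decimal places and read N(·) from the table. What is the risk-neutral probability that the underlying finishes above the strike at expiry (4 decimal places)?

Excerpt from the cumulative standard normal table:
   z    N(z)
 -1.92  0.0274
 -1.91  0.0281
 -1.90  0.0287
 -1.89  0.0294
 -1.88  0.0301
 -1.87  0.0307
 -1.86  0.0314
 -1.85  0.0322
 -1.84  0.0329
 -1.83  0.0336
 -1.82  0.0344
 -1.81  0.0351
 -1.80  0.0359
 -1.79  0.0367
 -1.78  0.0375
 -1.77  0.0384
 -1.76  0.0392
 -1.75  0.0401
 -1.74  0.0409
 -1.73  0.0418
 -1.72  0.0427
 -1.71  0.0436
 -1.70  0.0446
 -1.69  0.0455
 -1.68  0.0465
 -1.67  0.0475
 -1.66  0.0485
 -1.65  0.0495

T = 2;  σ√T = 0.2263
d₁ = [ln(450/700) + (0.032 + 0.16²/2)·2] / 0.2263 = [-0.4418 + 0.0896] / 0.2263 = -1.5567 ⇒ -1.56
d₂ = d₁ − σ√T = -1.5567 − 0.2263 = -1.7829 ⇒ -1.78
Risk-neutral Pr[S_T > K] = N(d₂) = N(-1.78) = 0.0375

0.0375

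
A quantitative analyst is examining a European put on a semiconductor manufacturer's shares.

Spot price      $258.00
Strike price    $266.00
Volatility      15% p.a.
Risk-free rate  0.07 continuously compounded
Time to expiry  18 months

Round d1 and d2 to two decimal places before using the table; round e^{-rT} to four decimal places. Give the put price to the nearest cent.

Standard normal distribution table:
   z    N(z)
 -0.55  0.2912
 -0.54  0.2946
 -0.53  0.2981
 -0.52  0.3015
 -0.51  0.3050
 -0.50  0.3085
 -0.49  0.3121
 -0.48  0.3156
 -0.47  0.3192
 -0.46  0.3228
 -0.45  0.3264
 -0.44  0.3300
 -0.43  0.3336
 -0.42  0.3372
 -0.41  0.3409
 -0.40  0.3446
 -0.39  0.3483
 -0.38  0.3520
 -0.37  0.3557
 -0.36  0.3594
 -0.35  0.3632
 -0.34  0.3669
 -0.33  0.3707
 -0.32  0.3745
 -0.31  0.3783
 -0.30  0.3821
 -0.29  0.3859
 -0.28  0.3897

T = 1.5;  σ√T = 0.1837
d₁ = [ln(258/266) + (0.07 + 0.15²/2)·1.5] / 0.1837 = [-0.0305 + 0.1219] / 0.1837 = 0.4972 ⇒ 0.50
d₂ = d₁ − σ√T = 0.4972 − 0.1837 = 0.3135 ⇒ 0.31
e^(−rT) = e^(−0.07·1.5) = 0.9003
N(−d₂) = N(-0.31) = 0.3783;  N(−d₁) = N(-0.50) = 0.3085
P = 266·0.9003·0.3783 − 258·0.3085 = 90.5952 − 79.5930 = 11.0022

$11.00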